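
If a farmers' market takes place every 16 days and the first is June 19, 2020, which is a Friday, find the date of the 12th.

The 12th occurrence is 11 intervals after the first: 11 × 16 = 176 days after June 19, 2020.
June has 30 days — 11 days to the end of June leaves 165.
July has 31 days (134 left).
August has 31 days (103 left).
September has 30 days (73 left).
October has 31 days (42 left).
November has 30 days (12 left).
12 days into December → December 12, 2020.

December 12, 2020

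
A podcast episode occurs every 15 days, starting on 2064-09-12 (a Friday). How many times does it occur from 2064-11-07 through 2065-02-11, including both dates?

Occurrences land 15·i days after 2064-09-12 for i = 0, 1, 2, …
2064-11-07 is 56 days after the start; 56 ÷ 15 = 3 remainder 11; since the remainder is 11, round up to i = 4. First occurrence in the window: #5 on 2064-11-11 (4×15 = 60 days in).
2065-02-11 is 152 days after the start; 152 ÷ 15 = 10 remainder 2. Last occurrence in the window: #11 on 2065-02-09.
Occurrences #5 through #11: 7 in total.

7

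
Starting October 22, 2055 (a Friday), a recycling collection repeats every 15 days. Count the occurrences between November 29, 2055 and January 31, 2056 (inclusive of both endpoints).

Occurrences land 15·i days after October 22, 2055 for i = 0, 1, 2, …
November 29, 2055 is 38 days after the start; 38 ÷ 15 = 2 remainder 8; since the remainder is 8, round up to i = 3. First occurrence in the window: #4 on December 6, 2055 (3×15 = 45 days in).
January 31, 2056 is 101 days after the start; 101 ÷ 15 = 6 remainder 11. Last occurrence in the window: #7 on January 20, 2056.
Occurrences #4 through #7: 4 in total.

4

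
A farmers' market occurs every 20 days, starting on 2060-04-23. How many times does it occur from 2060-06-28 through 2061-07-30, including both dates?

20

Occurrences land 20·i days after 2060-04-23 for i = 0, 1, 2, …
2060-06-28 is 66 days after the start; 66 ÷ 20 = 3 remainder 6; since the remainder is 6, round up to i = 4. First occurrence in the window: #5 on 2060-07-12 (4×20 = 80 days in).
2061-07-30 is 463 days after the start; 463 ÷ 20 = 23 remainder 3. Last occurrence in the window: #24 on 2061-07-27.
Occurrences #5 through #24: 20 in total.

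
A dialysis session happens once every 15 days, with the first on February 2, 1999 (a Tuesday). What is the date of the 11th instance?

July 2, 1999

The 11th occurrence is 10 intervals after the first: 10 × 15 = 150 days after February 2, 1999.
February has 28 days — 26 days to the end of February leaves 124.
March has 31 days (93 left).
April has 30 days (63 left).
May has 31 days (32 left).
June has 30 days (2 left).
2 days into July → July 2, 1999.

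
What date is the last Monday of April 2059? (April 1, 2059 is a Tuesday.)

April 2059 begins on a Tuesday, so the first Monday is April 7 (6 days later).
April 2059 has 30 days. Adding weeks: 7, 14, 21, 28 — the last one ≤ 30 is the 28th.

2059-04-28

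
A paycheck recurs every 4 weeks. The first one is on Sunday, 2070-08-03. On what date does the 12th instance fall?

2071-06-07

The 12th occurrence is 11 intervals after the first: 11 × 28 = 308 days after 2070-08-03.
August has 31 days — 28 days to the end of August leaves 280.
September has 30 days (250 left).
October has 31 days (219 left).
November has 30 days (189 left).
December has 31 days (158 left).
January has 31 days (127 left).
February has 28 days (99 left).
March has 31 days (68 left).
April has 30 days (38 left).
May has 31 days (7 left).
7 days into June → 2071-06-07.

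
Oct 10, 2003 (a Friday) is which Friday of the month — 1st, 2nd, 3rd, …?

2nd

Day 10 falls in week ⌈10/7⌉ of the month.
Days 1–7 hold the 1st Friday, 8–14 the 2nd, 15–21 the 3rd, 22–28 the 4th, 29–31 the 5th.
10 is in the range for the 2nd.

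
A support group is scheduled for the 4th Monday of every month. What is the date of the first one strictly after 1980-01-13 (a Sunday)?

1980-01-28

January 1980 starts on a Tuesday; its first Monday is the 7th, so the 4th Monday is the 28th — 1980-01-28.
1980-01-28 is after 1980-01-13, so that is the next one.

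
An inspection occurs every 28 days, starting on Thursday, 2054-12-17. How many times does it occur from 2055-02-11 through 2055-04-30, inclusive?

3

Occurrences land 28·i days after 2054-12-17 for i = 0, 1, 2, …
2055-02-11 is 56 days after the start; 56 ÷ 28 = 2 remainder 0. First occurrence in the window: #3 on 2055-02-11 (2×28 = 56 days in).
2055-04-30 is 134 days after the start; 134 ÷ 28 = 4 remainder 22. Last occurrence in the window: #5 on 2055-04-08.
Occurrences #3 through #5: 3 in total.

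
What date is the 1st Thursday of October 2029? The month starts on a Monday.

October 2029 begins on a Monday, so the first Thursday is October 4 (3 days later).

4 October 2029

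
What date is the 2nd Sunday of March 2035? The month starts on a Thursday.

11 March 2035

March 2035 begins on a Thursday, so the first Sunday is March 4 (3 days later).
The 2nd Sunday is 1 weeks later: 4 + 7 = 11.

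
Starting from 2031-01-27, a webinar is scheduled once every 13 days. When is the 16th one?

2031-08-10

The 16th occurrence is 15 intervals after the first: 15 × 13 = 195 days after 2031-01-27.
January has 31 days — 4 days to the end of January leaves 191.
February has 28 days (163 left).
March has 31 days (132 left).
April has 30 days (102 left).
May has 31 days (71 left).
June has 30 days (41 left).
July has 31 days (10 left).
10 days into August → 2031-08-10.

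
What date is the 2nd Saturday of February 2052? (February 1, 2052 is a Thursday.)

February 10, 2052

February 2052 begins on a Thursday, so the first Saturday is February 3 (2 days later).
The 2nd Saturday is 1 weeks later: 3 + 7 = 10.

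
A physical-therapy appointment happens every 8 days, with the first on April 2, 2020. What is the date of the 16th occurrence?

July 31, 2020

The 16th occurrence is 15 intervals after the first: 15 × 8 = 120 days after April 2, 2020.
April has 30 days — 28 days to the end of April leaves 92.
May has 31 days (61 left).
June has 30 days (31 left).
31 days into July → July 31, 2020.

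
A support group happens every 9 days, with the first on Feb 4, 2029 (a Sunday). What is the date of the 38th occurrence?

Jan 3, 2030

The 38th occurrence is 37 intervals after the first: 37 × 9 = 333 days after Feb 4, 2029.
Feb has 28 days — 24 days to the end of Feb leaves 309.
Mar has 31 days (278 left).
Apr has 30 days (248 left).
May has 31 days (217 left).
Jun has 30 days (187 left).
Jul has 31 days (156 left).
Aug has 31 days (125 left).
Sep has 30 days (95 left).
Oct has 31 days (64 left).
Nov has 30 days (34 left).
Dec has 31 days (3 left).
3 days into Jan → Jan 3, 2030.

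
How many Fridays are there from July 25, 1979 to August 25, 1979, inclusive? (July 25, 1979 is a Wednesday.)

5

July 25, 1979 is a Wednesday; the first Friday on or after it is July 27, 1979 (2 days later).
From July 27, 1979 to August 25, 1979: 4 + 25 = 29 days (rest of July, August).
29 ÷ 7 = 4 full weeks with remainder 1, so 4 more Fridays after the first → 5.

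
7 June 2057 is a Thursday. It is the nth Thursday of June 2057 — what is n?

1st

Day 7 falls in week ⌈7/7⌉ of the month.
Days 1–7 hold the 1st Thursday, 8–14 the 2nd, 15–21 the 3rd, 22–28 the 4th, 29–31 the 5th.
7 is in the range for the 1st.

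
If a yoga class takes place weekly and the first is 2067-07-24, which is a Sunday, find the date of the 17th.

The 17th occurrence is 16 intervals after the first: 16 × 7 = 112 days after 2067-07-24.
July has 31 days — 7 days to the end of July leaves 105.
August has 31 days (74 left).
September has 30 days (44 left).
October has 31 days (13 left).
13 days into November → 2067-11-13.

2067-11-13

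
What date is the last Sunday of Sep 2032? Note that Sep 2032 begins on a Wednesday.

Sep 26, 2032

Sep 2032 begins on a Wednesday, so the first Sunday is Sep 5 (4 days later).
Sep 2032 has 30 days. Adding weeks: 5, 12, 19, 26 — the last one ≤ 30 is the 26th.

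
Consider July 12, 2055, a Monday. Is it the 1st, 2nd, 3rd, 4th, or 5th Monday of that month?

2nd

Day 12 falls in week ⌈12/7⌉ of the month.
Days 1–7 hold the 1st Monday, 8–14 the 2nd, 15–21 the 3rd, 22–28 the 4th, 29–31 the 5th.
12 is in the range for the 2nd.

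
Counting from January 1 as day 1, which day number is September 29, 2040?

Days in months before September: 31 + 29 + 31 + 30 + 31 + 30 + 31 + 31 = 244.
Plus 29 days into September → day 273.

273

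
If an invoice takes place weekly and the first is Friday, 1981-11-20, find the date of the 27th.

1982-05-21

The 27th occurrence is 26 intervals after the first: 26 × 7 = 182 days after 1981-11-20.
November has 30 days — 10 days to the end of November leaves 172.
December has 31 days (141 left).
January has 31 days (110 left).
February has 28 days (82 left).
March has 31 days (51 left).
April has 30 days (21 left).
21 days into May → 1982-05-21.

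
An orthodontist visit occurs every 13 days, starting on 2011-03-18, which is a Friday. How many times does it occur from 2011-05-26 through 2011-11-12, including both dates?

13

Occurrences land 13·i days after 2011-03-18 for i = 0, 1, 2, …
2011-05-26 is 69 days after the start; 69 ÷ 13 = 5 remainder 4; since the remainder is 4, round up to i = 6. First occurrence in the window: #7 on 2011-06-04 (6×13 = 78 days in).
2011-11-12 is 239 days after the start; 239 ÷ 13 = 18 remainder 5. Last occurrence in the window: #19 on 2011-11-07.
Occurrences #7 through #19: 13 in total.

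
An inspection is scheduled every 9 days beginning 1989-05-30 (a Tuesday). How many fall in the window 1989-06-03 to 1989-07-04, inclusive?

3

Occurrences land 9·i days after 1989-05-30 for i = 0, 1, 2, …
1989-06-03 is 4 days after the start; 4 ÷ 9 = 0 remainder 4; since the remainder is 4, round up to i = 1. First occurrence in the window: #2 on 1989-06-08 (1×9 = 9 days in).
1989-07-04 is 35 days after the start; 35 ÷ 9 = 3 remainder 8. Last occurrence in the window: #4 on 1989-06-26.
Occurrences #2 through #4: 3 in total.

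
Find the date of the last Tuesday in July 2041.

2041-07-30

July 2041 begins on a Monday, so the first Tuesday is July 2 (1 day later).
July 2041 has 31 days. Adding weeks: 2, 9, 16, 23, 30 — the last one ≤ 31 is the 30th.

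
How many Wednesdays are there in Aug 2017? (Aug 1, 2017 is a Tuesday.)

Aug 1, 2017 is a Tuesday; the first Wednesday on or after it is Aug 2, 2017 (1 day later).
From Aug 2, 2017 to Aug 31, 2017 is 31 − 2 = 29 days.
29 ÷ 7 = 4 full weeks with remainder 1, so 4 more Wednesdays after the first → 5.

5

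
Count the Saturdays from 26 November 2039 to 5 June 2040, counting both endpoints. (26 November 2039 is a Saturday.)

26 November 2039 is a Saturday; the first Saturday on or after it is 26 November 2039.
From 26 November 2039 to 5 June 2040: 4 + 31 + 31 + 29 + 31 + 30 + 31 + 5 = 192 days (rest of November, December, January, February, March, April, May, June).
192 ÷ 7 = 27 full weeks with remainder 3, so 27 more Saturdays after the first → 28.

28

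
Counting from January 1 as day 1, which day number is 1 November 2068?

306

Days in months before November: 31 + 29 + 31 + 30 + 31 + 30 + 31 + 31 + 30 + 31 = 305.
Plus 1 day into November → day 306.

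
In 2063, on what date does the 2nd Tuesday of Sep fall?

The first Tuesday of Sep 2063 is Sep 4.
The 2nd Tuesday is 1 weeks later: 4 + 7 = 11.

Sep 11, 2063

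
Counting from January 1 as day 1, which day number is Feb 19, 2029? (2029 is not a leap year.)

Days in months before Feb: 31 = 31.
Plus 19 days into Feb → day 50.

50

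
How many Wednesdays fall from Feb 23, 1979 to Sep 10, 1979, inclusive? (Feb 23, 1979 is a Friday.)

Feb 23, 1979 is a Friday; the first Wednesday on or after it is Feb 28, 1979 (5 days later).
From Feb 28, 1979 to Sep 10, 1979: 0 + 31 + 30 + 31 + 30 + 31 + 31 + 10 = 194 days (rest of Feb, Mar, Apr, May, Jun, Jul, Aug, Sep).
194 ÷ 7 = 27 full weeks with remainder 5, so 27 more Wednesdays after the first → 28.

28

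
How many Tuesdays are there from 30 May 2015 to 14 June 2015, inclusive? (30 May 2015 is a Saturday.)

2

30 May 2015 is a Saturday; the first Tuesday on or after it is 2 June 2015 (3 days later).
From 2 June 2015 to 14 June 2015 is 14 − 2 = 12 days.
12 ÷ 7 = 1 full weeks with remainder 5, so 1 more Tuesdays after the first → 2.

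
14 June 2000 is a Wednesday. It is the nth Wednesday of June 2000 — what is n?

2nd

Day 14 falls in week ⌈14/7⌉ of the month.
Days 1–7 hold the 1st Wednesday, 8–14 the 2nd, 15–21 the 3rd, 22–28 the 4th, 29–31 the 5th.
14 is in the range for the 2nd.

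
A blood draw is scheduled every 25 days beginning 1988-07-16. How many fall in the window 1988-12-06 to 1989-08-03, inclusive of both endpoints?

10

Occurrences land 25·i days after 1988-07-16 for i = 0, 1, 2, …
1988-12-06 is 143 days after the start; 143 ÷ 25 = 5 remainder 18; since the remainder is 18, round up to i = 6. First occurrence in the window: #7 on 1988-12-13 (6×25 = 150 days in).
1989-08-03 is 383 days after the start; 383 ÷ 25 = 15 remainder 8. Last occurrence in the window: #16 on 1989-07-26.
Occurrences #7 through #16: 10 in total.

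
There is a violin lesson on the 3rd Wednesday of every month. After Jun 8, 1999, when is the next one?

Jun 16, 1999

Jun 1999 starts on a Tuesday; its first Wednesday is the 2nd, so the 3rd Wednesday is the 16th — Jun 16, 1999.
Jun 16, 1999 is after Jun 8, 1999, so that is the next one.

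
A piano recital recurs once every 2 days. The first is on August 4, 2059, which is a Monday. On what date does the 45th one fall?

The 45th occurrence is 44 intervals after the first: 44 × 2 = 88 days after August 4, 2059.
August has 31 days — 27 days to the end of August leaves 61.
September has 30 days (31 left).
31 days into October → October 31, 2059.

October 31, 2059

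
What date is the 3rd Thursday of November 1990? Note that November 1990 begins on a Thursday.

15 November 1990

November 1990 begins on a Thursday, so the first Thursday is November 1.
The 3rd Thursday is 2 weeks later: 1 + 14 = 15.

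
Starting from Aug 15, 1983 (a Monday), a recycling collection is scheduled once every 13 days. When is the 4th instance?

Sep 23, 1983

The 4th occurrence is 3 intervals after the first: 3 × 13 = 39 days after Aug 15, 1983.
Aug has 31 days — 16 days to the end of Aug leaves 23.
23 days into Sep → Sep 23, 1983.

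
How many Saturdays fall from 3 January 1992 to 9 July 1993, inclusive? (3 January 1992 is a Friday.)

3 January 1992 is a Friday; the first Saturday on or after it is 4 January 1992 (1 day later).
From 4 January 1992 to 9 July 1993: 362 + 190 = 552 days (rest of 1992, to 9 July 1993 in 1993).
552 ÷ 7 = 78 full weeks with remainder 6, so 78 more Saturdays after the first → 79.

79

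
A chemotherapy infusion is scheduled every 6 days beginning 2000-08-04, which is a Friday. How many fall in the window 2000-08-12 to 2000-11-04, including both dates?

Occurrences land 6·i days after 2000-08-04 for i = 0, 1, 2, …
2000-08-12 is 8 days after the start; 8 ÷ 6 = 1 remainder 2; since the remainder is 2, round up to i = 2. First occurrence in the window: #3 on 2000-08-16 (2×6 = 12 days in).
2000-11-04 is 92 days after the start; 92 ÷ 6 = 15 remainder 2. Last occurrence in the window: #16 on 2000-11-02.
Occurrences #3 through #16: 14 in total.

14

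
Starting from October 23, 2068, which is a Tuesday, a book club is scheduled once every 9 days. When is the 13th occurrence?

The 13th occurrence is 12 intervals after the first: 12 × 9 = 108 days after October 23, 2068.
October has 31 days — 8 days to the end of October leaves 100.
November has 30 days (70 left).
December has 31 days (39 left).
January has 31 days (8 left).
8 days into February → February 8, 2069.

February 8, 2069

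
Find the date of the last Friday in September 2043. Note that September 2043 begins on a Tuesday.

September 2043 begins on a Tuesday, so the first Friday is September 4 (3 days later).
September 2043 has 30 days. Adding weeks: 4, 11, 18, 25 — the last one ≤ 30 is the 25th.

September 25, 2043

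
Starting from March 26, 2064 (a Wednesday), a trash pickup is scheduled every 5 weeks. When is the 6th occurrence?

The 6th occurrence is 5 intervals after the first: 5 × 35 = 175 days after March 26, 2064.
March has 31 days — 5 days to the end of March leaves 170.
April has 30 days (140 left).
May has 31 days (109 left).
June has 30 days (79 left).
July has 31 days (48 left).
August has 31 days (17 left).
17 days into September → September 17, 2064.

September 17, 2064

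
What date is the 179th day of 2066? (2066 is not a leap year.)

January has 31 days (179 − 31 = 148 remain).
February has 28 days (148 − 28 = 120 remain).
March has 31 days (120 − 31 = 89 remain).
April has 30 days (89 − 30 = 59 remain).
May has 31 days (59 − 31 = 28 remain).
28 into June → June 28.

28 June 2066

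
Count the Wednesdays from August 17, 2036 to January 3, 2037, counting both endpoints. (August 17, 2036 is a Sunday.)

20

August 17, 2036 is a Sunday; the first Wednesday on or after it is August 20, 2036 (3 days later).
From August 20, 2036 to January 3, 2037: 11 + 30 + 31 + 30 + 31 + 3 = 136 days (rest of August, September, October, November, December, January).
136 ÷ 7 = 19 full weeks with remainder 3, so 19 more Wednesdays after the first → 20.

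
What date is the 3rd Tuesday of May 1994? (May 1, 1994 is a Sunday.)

May 1994 begins on a Sunday, so the first Tuesday is May 3 (2 days later).
The 3rd Tuesday is 2 weeks later: 3 + 14 = 17.

1994-05-17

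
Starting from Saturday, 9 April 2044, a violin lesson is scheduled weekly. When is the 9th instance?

4 June 2044

The 9th occurrence is 8 intervals after the first: 8 × 7 = 56 days after 9 April 2044.
April has 30 days — 21 days to the end of April leaves 35.
May has 31 days (4 left).
4 days into June → 4 June 2044.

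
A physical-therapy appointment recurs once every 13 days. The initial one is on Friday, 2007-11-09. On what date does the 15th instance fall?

The 15th occurrence is 14 intervals after the first: 14 × 13 = 182 days after 2007-11-09.
November has 30 days — 21 days to the end of November leaves 161.
December has 31 days (130 left).
January has 31 days (99 left).
February has 29 days (70 left).
March has 31 days (39 left).
April has 30 days (9 left).
9 days into May → 2008-05-09.

2008-05-09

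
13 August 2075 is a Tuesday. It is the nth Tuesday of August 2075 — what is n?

Day 13 falls in week ⌈13/7⌉ of the month.
Days 1–7 hold the 1st Tuesday, 8–14 the 2nd, 15–21 the 3rd, 22–28 the 4th, 29–31 the 5th.
13 is in the range for the 2nd.

2nd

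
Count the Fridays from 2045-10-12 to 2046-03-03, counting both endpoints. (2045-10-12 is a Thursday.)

21

2045-10-12 is a Thursday; the first Friday on or after it is 2045-10-13 (1 day later).
From 2045-10-13 to 2046-03-03: 18 + 30 + 31 + 31 + 28 + 3 = 141 days (rest of October, November, December, January, February, March).
141 ÷ 7 = 20 full weeks with remainder 1, so 20 more Fridays after the first → 21.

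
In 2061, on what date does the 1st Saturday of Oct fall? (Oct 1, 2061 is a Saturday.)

Oct 2061 begins on a Saturday, so the first Saturday is Oct 1.

Oct 1, 2061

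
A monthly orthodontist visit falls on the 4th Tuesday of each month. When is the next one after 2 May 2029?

22 May 2029

May 2029 starts on a Tuesday; its first Tuesday is the 1st, so the 4th Tuesday is the 22nd — 22 May 2029.
22 May 2029 is after 2 May 2029, so that is the next one.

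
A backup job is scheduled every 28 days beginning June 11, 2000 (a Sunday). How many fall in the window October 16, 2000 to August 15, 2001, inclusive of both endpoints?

11

Occurrences land 28·i days after June 11, 2000 for i = 0, 1, 2, …
October 16, 2000 is 127 days after the start; 127 ÷ 28 = 4 remainder 15; since the remainder is 15, round up to i = 5. First occurrence in the window: #6 on October 29, 2000 (5×28 = 140 days in).
August 15, 2001 is 430 days after the start; 430 ÷ 28 = 15 remainder 10. Last occurrence in the window: #16 on August 5, 2001.
Occurrences #6 through #16: 11 in total.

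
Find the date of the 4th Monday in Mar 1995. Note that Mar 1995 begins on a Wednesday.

Mar 27, 1995

Mar 1995 begins on a Wednesday, so the first Monday is Mar 6 (5 days later).
The 4th Monday is 3 weeks later: 6 + 21 = 27.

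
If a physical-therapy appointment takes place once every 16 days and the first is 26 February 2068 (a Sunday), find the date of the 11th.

The 11th occurrence is 10 intervals after the first: 10 × 16 = 160 days after 26 February 2068.
February has 29 days — 3 days to the end of February leaves 157.
March has 31 days (126 left).
April has 30 days (96 left).
May has 31 days (65 left).
June has 30 days (35 left).
July has 31 days (4 left).
4 days into August → 4 August 2068.

4 August 2068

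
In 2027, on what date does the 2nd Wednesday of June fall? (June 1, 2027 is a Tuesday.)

June 2027 begins on a Tuesday, so the first Wednesday is June 2 (1 day later).
The 2nd Wednesday is 1 weeks later: 2 + 7 = 9.

9 June 2027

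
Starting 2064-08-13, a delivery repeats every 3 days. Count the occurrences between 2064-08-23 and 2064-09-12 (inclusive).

Occurrences land 3·i days after 2064-08-13 for i = 0, 1, 2, …
2064-08-23 is 10 days after the start; 10 ÷ 3 = 3 remainder 1; since the remainder is 1, round up to i = 4. First occurrence in the window: #5 on 2064-08-25 (4×3 = 12 days in).
2064-09-12 is 30 days after the start; 30 ÷ 3 = 10 remainder 0. Last occurrence in the window: #11 on 2064-09-12.
Occurrences #5 through #11: 7 in total.

7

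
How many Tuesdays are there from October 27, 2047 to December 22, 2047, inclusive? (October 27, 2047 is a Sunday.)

October 27, 2047 is a Sunday; the first Tuesday on or after it is October 29, 2047 (2 days later).
From October 29, 2047 to December 22, 2047: 2 + 30 + 22 = 54 days (rest of October, November, December).
54 ÷ 7 = 7 full weeks with remainder 5, so 7 more Tuesdays after the first → 8.

8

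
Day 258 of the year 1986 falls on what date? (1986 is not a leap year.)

September 15, 1986

January has 31 days (258 − 31 = 227 remain).
February has 28 days (227 − 28 = 199 remain).
March has 31 days (199 − 31 = 168 remain).
April has 30 days (168 − 30 = 138 remain).
May has 31 days (138 − 31 = 107 remain).
June has 30 days (107 − 30 = 77 remain).
July has 31 days (77 − 31 = 46 remain).
August has 31 days (46 − 31 = 15 remain).
15 into September → September 15.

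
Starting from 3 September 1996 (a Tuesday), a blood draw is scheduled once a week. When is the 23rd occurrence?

4 February 1997

The 23rd occurrence is 22 intervals after the first: 22 × 7 = 154 days after 3 September 1996.
September has 30 days — 27 days to the end of September leaves 127.
October has 31 days (96 left).
November has 30 days (66 left).
December has 31 days (35 left).
January has 31 days (4 left).
4 days into February → 4 February 1997.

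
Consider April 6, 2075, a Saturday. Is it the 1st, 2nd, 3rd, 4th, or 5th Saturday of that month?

Day 6 falls in week ⌈6/7⌉ of the month.
Days 1–7 hold the 1st Saturday, 8–14 the 2nd, 15–21 the 3rd, 22–28 the 4th, 29–31 the 5th.
6 is in the range for the 1st.

1st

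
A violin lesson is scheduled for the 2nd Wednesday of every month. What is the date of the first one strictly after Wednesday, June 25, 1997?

June 1997 starts on a Sunday; its first Wednesday is the 4th, so the 2nd Wednesday is the 11th — June 11, 1997.
That is not after June 25, 1997, so look at July 1997.
July 1997 starts on a Tuesday; its first Wednesday is the 2nd, so the 2nd Wednesday is the 9th — July 9, 1997.

July 9, 1997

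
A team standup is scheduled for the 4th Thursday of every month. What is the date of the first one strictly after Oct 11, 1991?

Oct 1991 starts on a Tuesday; its first Thursday is the 3rd, so the 4th Thursday is the 24th — Oct 24, 1991.
Oct 24, 1991 is after Oct 11, 1991, so that is the next one.

Oct 24, 1991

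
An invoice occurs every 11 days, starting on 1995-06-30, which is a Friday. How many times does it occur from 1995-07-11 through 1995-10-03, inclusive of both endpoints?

8

Occurrences land 11·i days after 1995-06-30 for i = 0, 1, 2, …
1995-07-11 is 11 days after the start; 11 ÷ 11 = 1 remainder 0. First occurrence in the window: #2 on 1995-07-11 (1×11 = 11 days in).
1995-10-03 is 95 days after the start; 95 ÷ 11 = 8 remainder 7. Last occurrence in the window: #9 on 1995-09-26.
Occurrences #2 through #9: 8 in total.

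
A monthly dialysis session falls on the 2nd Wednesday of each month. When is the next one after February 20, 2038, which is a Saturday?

March 10, 2038

February 2038 starts on a Monday; its first Wednesday is the 3rd, so the 2nd Wednesday is the 10th — February 10, 2038.
That is not after February 20, 2038, so look at March 2038.
March 2038 starts on a Monday; its first Wednesday is the 3rd, so the 2nd Wednesday is the 10th — March 10, 2038.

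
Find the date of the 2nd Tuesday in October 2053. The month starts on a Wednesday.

October 14, 2053

October 2053 begins on a Wednesday, so the first Tuesday is October 7 (6 days later).
The 2nd Tuesday is 1 weeks later: 7 + 7 = 14.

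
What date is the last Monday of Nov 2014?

Nov 24, 2014

Nov 2014 begins on a Saturday, so the first Monday is Nov 3 (2 days later).
Nov 2014 has 30 days. Adding weeks: 3, 10, 17, 24 — the last one ≤ 30 is the 24th.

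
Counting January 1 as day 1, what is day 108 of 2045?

18 April 2045

January has 31 days (108 − 31 = 77 remain).
February has 28 days (77 − 28 = 49 remain).
March has 31 days (49 − 31 = 18 remain).
18 into April → April 18.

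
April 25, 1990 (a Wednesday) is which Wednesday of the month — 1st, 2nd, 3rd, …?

Day 25 falls in week ⌈25/7⌉ of the month.
Days 1–7 hold the 1st Wednesday, 8–14 the 2nd, 15–21 the 3rd, 22–28 the 4th, 29–31 the 5th.
25 is in the range for the 4th.

4th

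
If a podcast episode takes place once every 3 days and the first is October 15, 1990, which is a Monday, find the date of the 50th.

March 11, 1991

The 50th occurrence is 49 intervals after the first: 49 × 3 = 147 days after October 15, 1990.
October has 31 days — 16 days to the end of October leaves 131.
November has 30 days (101 left).
December has 31 days (70 left).
January has 31 days (39 left).
February has 28 days (11 left).
11 days into March → March 11, 1991.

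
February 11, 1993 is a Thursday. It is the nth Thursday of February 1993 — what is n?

2nd

Day 11 falls in week ⌈11/7⌉ of the month.
Days 1–7 hold the 1st Thursday, 8–14 the 2nd, 15–21 the 3rd, 22–28 the 4th, 29–31 the 5th.
11 is in the range for the 2nd.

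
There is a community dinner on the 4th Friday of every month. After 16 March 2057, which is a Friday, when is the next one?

March 2057 starts on a Thursday; its first Friday is the 2nd, so the 4th Friday is the 23rd — 23 March 2057.
23 March 2057 is after 16 March 2057, so that is the next one.

23 March 2057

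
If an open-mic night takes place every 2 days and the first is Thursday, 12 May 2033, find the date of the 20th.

The 20th occurrence is 19 intervals after the first: 19 × 2 = 38 days after 12 May 2033.
May has 31 days — 19 days to the end of May leaves 19.
19 days into June → 19 June 2033.

19 June 2033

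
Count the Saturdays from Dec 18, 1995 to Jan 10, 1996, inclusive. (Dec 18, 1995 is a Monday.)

3

Dec 18, 1995 is a Monday; the first Saturday on or after it is Dec 23, 1995 (5 days later).
From Dec 23, 1995 to Jan 10, 1996: 8 + 10 = 18 days (rest of Dec, Jan).
18 ÷ 7 = 2 full weeks with remainder 4, so 2 more Saturdays after the first → 3.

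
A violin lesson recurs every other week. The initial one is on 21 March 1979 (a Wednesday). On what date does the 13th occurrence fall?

5 September 1979

The 13th occurrence is 12 intervals after the first: 12 × 14 = 168 days after 21 March 1979.
March has 31 days — 10 days to the end of March leaves 158.
April has 30 days (128 left).
May has 31 days (97 left).
June has 30 days (67 left).
July has 31 days (36 left).
August has 31 days (5 left).
5 days into September → 5 September 1979.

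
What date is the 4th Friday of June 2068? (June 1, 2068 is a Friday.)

June 2068 begins on a Friday, so the first Friday is June 1.
The 4th Friday is 3 weeks later: 1 + 21 = 22.

June 22, 2068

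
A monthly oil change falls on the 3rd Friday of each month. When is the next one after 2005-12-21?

2006-01-20

December 2005 starts on a Thursday; its first Friday is the 2nd, so the 3rd Friday is the 16th — 2005-12-16.
That is not after 2005-12-21, so look at January 2006.
January 2006 starts on a Sunday; its first Friday is the 6th, so the 3rd Friday is the 20th — 2006-01-20.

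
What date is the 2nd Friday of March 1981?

The first Friday of March 1981 is March 6.
The 2nd Friday is 1 weeks later: 6 + 7 = 13.

March 13, 1981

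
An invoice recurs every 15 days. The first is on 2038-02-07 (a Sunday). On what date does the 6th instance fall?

The 6th occurrence is 5 intervals after the first: 5 × 15 = 75 days after 2038-02-07.
February has 28 days — 21 days to the end of February leaves 54.
March has 31 days (23 left).
23 days into April → 2038-04-23.

2038-04-23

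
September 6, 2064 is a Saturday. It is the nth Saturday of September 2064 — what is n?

Day 6 falls in week ⌈6/7⌉ of the month.
Days 1–7 hold the 1st Saturday, 8–14 the 2nd, 15–21 the 3rd, 22–28 the 4th, 29–31 the 5th.
6 is in the range for the 1st.

1st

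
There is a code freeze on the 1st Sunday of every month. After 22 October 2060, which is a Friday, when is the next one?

October 2060 starts on a Friday, so its 1st Sunday is 3 October 2060 (2 days in).
That is not after 22 October 2060, so look at November 2060.
November 2060 starts on a Monday, so its 1st Sunday is 7 November 2060 (6 days in).

7 November 2060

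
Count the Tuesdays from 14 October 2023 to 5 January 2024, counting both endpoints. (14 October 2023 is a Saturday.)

14 October 2023 is a Saturday; the first Tuesday on or after it is 17 October 2023 (3 days later).
From 17 October 2023 to 5 January 2024: 14 + 30 + 31 + 5 = 80 days (rest of October, November, December, January).
80 ÷ 7 = 11 full weeks with remainder 3, so 11 more Tuesdays after the first → 12.

12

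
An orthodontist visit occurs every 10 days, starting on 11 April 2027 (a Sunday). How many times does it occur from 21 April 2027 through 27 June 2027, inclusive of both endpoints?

7

Occurrences land 10·i days after 11 April 2027 for i = 0, 1, 2, …
21 April 2027 is 10 days after the start; 10 ÷ 10 = 1 remainder 0. First occurrence in the window: #2 on 21 April 2027 (1×10 = 10 days in).
27 June 2027 is 77 days after the start; 77 ÷ 10 = 7 remainder 7. Last occurrence in the window: #8 on 20 June 2027.
Occurrences #2 through #8: 7 in total.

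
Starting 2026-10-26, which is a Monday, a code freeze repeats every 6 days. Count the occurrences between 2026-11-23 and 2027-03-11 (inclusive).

Occurrences land 6·i days after 2026-10-26 for i = 0, 1, 2, …
2026-11-23 is 28 days after the start; 28 ÷ 6 = 4 remainder 4; since the remainder is 4, round up to i = 5. First occurrence in the window: #6 on 2026-11-25 (5×6 = 30 days in).
2027-03-11 is 136 days after the start; 136 ÷ 6 = 22 remainder 4. Last occurrence in the window: #23 on 2027-03-07.
Occurrences #6 through #23: 18 in total.

18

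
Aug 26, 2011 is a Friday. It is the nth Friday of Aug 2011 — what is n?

Day 26 falls in week ⌈26/7⌉ of the month.
Days 1–7 hold the 1st Friday, 8–14 the 2nd, 15–21 the 3rd, 22–28 the 4th, 29–31 the 5th.
26 is in the range for the 4th.

4th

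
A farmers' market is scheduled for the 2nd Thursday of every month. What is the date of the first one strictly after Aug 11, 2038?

Aug 12, 2038

Aug 2038 starts on a Sunday; its first Thursday is the 5th, so the 2nd Thursday is the 12th — Aug 12, 2038.
Aug 12, 2038 is after Aug 11, 2038, so that is the next one.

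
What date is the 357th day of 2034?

December 23, 2034

January has 31 days (357 − 31 = 326 remain).
February has 28 days (326 − 28 = 298 remain).
March has 31 days (298 − 31 = 267 remain).
April has 30 days (267 − 30 = 237 remain).
May has 31 days (237 − 31 = 206 remain).
June has 30 days (206 − 30 = 176 remain).
July has 31 days (176 − 31 = 145 remain).
August has 31 days (145 − 31 = 114 remain).
September has 30 days (114 − 30 = 84 remain).
October has 31 days (84 − 31 = 53 remain).
November has 30 days (53 − 30 = 23 remain).
23 into December → December 23.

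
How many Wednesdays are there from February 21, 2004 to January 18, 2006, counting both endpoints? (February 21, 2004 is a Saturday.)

100

February 21, 2004 is a Saturday; the first Wednesday on or after it is February 25, 2004 (4 days later).
From February 25, 2004 to January 18, 2006: 310 + 365 + 18 = 693 days (rest of 2004, 2005, to January 18, 2006 in 2006).
693 ÷ 7 = 99 full weeks with remainder 0, so 99 more Wednesdays after the first → 100.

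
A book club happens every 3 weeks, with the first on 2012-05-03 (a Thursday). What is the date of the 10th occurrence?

2012-11-08

The 10th occurrence is 9 intervals after the first: 9 × 21 = 189 days after 2012-05-03.
May has 31 days — 28 days to the end of May leaves 161.
June has 30 days (131 left).
July has 31 days (100 left).
August has 31 days (69 left).
September has 30 days (39 left).
October has 31 days (8 left).
8 days into November → 2012-11-08.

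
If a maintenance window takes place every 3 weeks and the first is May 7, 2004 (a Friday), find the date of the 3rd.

The 3rd occurrence is 2 intervals after the first: 2 × 21 = 42 days after May 7, 2004.
May has 31 days — 24 days to the end of May leaves 18.
18 days into June → June 18, 2004.

June 18, 2004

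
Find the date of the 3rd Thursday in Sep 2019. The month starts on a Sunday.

Sep 19, 2019

Sep 2019 begins on a Sunday, so the first Thursday is Sep 5 (4 days later).
The 3rd Thursday is 2 weeks later: 5 + 14 = 19.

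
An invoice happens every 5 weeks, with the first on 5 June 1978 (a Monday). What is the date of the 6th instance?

The 6th occurrence is 5 intervals after the first: 5 × 35 = 175 days after 5 June 1978.
June has 30 days — 25 days to the end of June leaves 150.
July has 31 days (119 left).
August has 31 days (88 left).
September has 30 days (58 left).
October has 31 days (27 left).
27 days into November → 27 November 1978.

27 November 1978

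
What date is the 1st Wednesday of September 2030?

September 2030 begins on a Sunday, so the first Wednesday is September 4 (3 days later).

4 September 2030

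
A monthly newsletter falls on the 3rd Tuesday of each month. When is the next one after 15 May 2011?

17 May 2011

May 2011 starts on a Sunday; its first Tuesday is the 3rd, so the 3rd Tuesday is the 17th — 17 May 2011.
17 May 2011 is after 15 May 2011, so that is the next one.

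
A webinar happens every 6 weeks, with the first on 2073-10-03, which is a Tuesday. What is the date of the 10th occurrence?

The 10th occurrence is 9 intervals after the first: 9 × 42 = 378 days after 2073-10-03.
October has 31 days — 28 days to the end of October leaves 350.
November has 30 days (320 left).
December has 31 days (289 left).
January has 31 days (258 left).
February has 28 days (230 left).
March has 31 days (199 left).
April has 30 days (169 left).
May has 31 days (138 left).
June has 30 days (108 left).
July has 31 days (77 left).
August has 31 days (46 left).
September has 30 days (16 left).
16 days into October → 2074-10-16.

2074-10-16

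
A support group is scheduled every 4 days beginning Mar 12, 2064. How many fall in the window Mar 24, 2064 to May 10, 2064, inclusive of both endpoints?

Occurrences land 4·i days after Mar 12, 2064 for i = 0, 1, 2, …
Mar 24, 2064 is 12 days after the start; 12 ÷ 4 = 3 remainder 0. First occurrence in the window: #4 on Mar 24, 2064 (3×4 = 12 days in).
May 10, 2064 is 59 days after the start; 59 ÷ 4 = 14 remainder 3. Last occurrence in the window: #15 on May 7, 2064.
Occurrences #4 through #15: 12 in total.

12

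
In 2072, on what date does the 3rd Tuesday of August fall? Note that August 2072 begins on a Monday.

August 2072 begins on a Monday, so the first Tuesday is August 2 (1 day later).
The 3rd Tuesday is 2 weeks later: 2 + 14 = 16.

August 16, 2072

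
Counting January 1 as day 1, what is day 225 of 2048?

Jan has 31 days (225 − 31 = 194 remain).
Feb has 29 days (194 − 29 = 165 remain).
Mar has 31 days (165 − 31 = 134 remain).
Apr has 30 days (134 − 30 = 104 remain).
May has 31 days (104 − 31 = 73 remain).
Jun has 30 days (73 − 30 = 43 remain).
Jul has 31 days (43 − 31 = 12 remain).
12 into Aug → Aug 12.

Aug 12, 2048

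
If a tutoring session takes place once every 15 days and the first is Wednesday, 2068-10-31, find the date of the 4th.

The 4th occurrence is 3 intervals after the first: 3 × 15 = 45 days after 2068-10-31.
October has 31 days — 0 days to the end of October leaves 45.
November has 30 days (15 left).
15 days into December → 2068-12-15.

2068-12-15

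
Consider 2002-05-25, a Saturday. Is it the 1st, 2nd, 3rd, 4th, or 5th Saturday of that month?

Day 25 falls in week ⌈25/7⌉ of the month.
Days 1–7 hold the 1st Saturday, 8–14 the 2nd, 15–21 the 3rd, 22–28 the 4th, 29–31 the 5th.
25 is in the range for the 4th.

4th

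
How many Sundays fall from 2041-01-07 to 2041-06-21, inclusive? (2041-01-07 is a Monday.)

2041-01-07 is a Monday; the first Sunday on or after it is 2041-01-13 (6 days later).
From 2041-01-13 to 2041-06-21: 18 + 28 + 31 + 30 + 31 + 21 = 159 days (rest of January, February, March, April, May, June).
159 ÷ 7 = 22 full weeks with remainder 5, so 22 more Sundays after the first → 23.

23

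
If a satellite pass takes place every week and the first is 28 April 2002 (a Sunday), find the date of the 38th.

The 38th occurrence is 37 intervals after the first: 37 × 7 = 259 days after 28 April 2002.
April has 30 days — 2 days to the end of April leaves 257.
May has 31 days (226 left).
June has 30 days (196 left).
July has 31 days (165 left).
August has 31 days (134 left).
September has 30 days (104 left).
October has 31 days (73 left).
November has 30 days (43 left).
December has 31 days (12 left).
12 days into January → 12 January 2003.

12 January 2003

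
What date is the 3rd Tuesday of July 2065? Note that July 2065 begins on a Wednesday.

21 July 2065

July 2065 begins on a Wednesday, so the first Tuesday is July 7 (6 days later).
The 3rd Tuesday is 2 weeks later: 7 + 14 = 21.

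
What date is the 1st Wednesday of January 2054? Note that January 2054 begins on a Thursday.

January 2054 begins on a Thursday, so the first Wednesday is January 7 (6 days later).

7 January 2054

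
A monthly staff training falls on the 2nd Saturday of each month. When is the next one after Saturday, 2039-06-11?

2039-07-09

June 2039 starts on a Wednesday; its first Saturday is the 4th, so the 2nd Saturday is the 11th — 2039-06-11.
That is not after 2039-06-11, so look at July 2039.
July 2039 starts on a Friday; its first Saturday is the 2nd, so the 2nd Saturday is the 9th — 2039-07-09.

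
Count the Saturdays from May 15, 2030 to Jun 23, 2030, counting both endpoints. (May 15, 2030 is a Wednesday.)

May 15, 2030 is a Wednesday; the first Saturday on or after it is May 18, 2030 (3 days later).
From May 18, 2030 to Jun 23, 2030: 13 + 23 = 36 days (rest of May, Jun).
36 ÷ 7 = 5 full weeks with remainder 1, so 5 more Saturdays after the first → 6.

6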